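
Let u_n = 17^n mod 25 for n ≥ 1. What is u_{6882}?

14

Computing terms: u_1 = 17,  u_2 = 14,  u_3 = 13,  u_4 = 21,  u_5 = 7,  u_6 = 19,  u_7 = 23,  u_8 = 16,  u_9 = 22,  u_{10} = 24,  u_{11} = 8,  u_{12} = 11,  u_{13} = 12,  u_{14} = 4,  u_{15} = 18,  u_{16} = 6,  u_{17} = 2,  u_{18} = 9,  u_{19} = 3,  u_{20} = 1,  u_{21} = 17.
Since u_{21} = u_1 = 17, the sequence is periodic with period 20.
So u_{6882} = u_{1 + ((6882-1) mod 20)} = u_2 = 14.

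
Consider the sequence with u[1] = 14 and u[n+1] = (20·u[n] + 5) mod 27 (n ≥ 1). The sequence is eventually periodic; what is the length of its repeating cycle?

Computing terms: u[1] = 14, u[2] = 15, u[3] = 8, u[4] = 3, u[5] = 11, u[6] = 9, u[7] = 23, u[8] = 6, u[9] = 17, u[10] = 21, u[11] = 20, u[12] = 0, u[13] = 5, u[14] = 24, u[15] = 26, u[16] = 12, u[17] = 2, u[18] = 18, u[19] = 14.
The sequence repeats with period 18.

18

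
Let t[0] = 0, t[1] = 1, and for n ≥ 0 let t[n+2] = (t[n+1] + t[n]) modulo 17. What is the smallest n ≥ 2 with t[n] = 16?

17

Computing terms: t[0] = 0,  t[1] = 1,  t[2] = 1,  t[3] = 2,  t[4] = 3,  t[5] = 5,  t[6] = 8,  t[7] = 13,  t[8] = 4,  t[9] = 0,  t[10] = 4,  t[11] = 4,  t[12] = 8,  t[13] = 12,  t[14] = 3,  t[15] = 15,  t[16] = 1,  t[17] = 16,  t[18] = 0,  t[19] = 16,  t[20] = 16,  t[21] = 15,  t[22] = 14,  t[23] = 12,  t[24] = 9,  t[25] = 4,  t[26] = 13,  t[27] = 0,  t[28] = 13,  t[29] = 13,  t[30] = 9,  t[31] = 5,  t[32] = 14,  t[33] = 2,  t[34] = 16,  t[35] = 1,  t[36] = 0,  t[37] = 1.
The sequence repeats with period 36.
The value 16 first appears (with n ≥ 2) at t[17].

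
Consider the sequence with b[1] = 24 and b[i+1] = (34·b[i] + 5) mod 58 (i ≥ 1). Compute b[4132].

Computing terms: b[1] = 24,  b[2] = 9,  b[3] = 21,  b[4] = 23,  b[5] = 33,  b[6] = 25,  b[7] = 43,  b[8] = 17,  b[9] = 3,  b[10] = 49,  b[11] = 47,  b[12] = 37,  b[13] = 45,  b[14] = 27,  b[15] = 53,  b[16] = 9.
Since b[16] = b[2] = 9, the sequence is eventually periodic: after a pre-period of length 1 it cycles with period 14.
For i ≥ 2, b[i] depends only on (i - 2) mod 14. (4132 - 2) mod 14 = 0, so b[4132] = b[2] = 9.

9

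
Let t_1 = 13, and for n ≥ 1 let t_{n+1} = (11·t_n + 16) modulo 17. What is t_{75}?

10

t_1 = 13, t_2 = 6, t_3 = 14, t_4 = 0, t_5 = 16, t_6 = 5, t_7 = 3, t_8 = 15, t_9 = 11, t_{10} = 1, t_{11} = 10, t_{12} = 7, t_{13} = 8, t_{14} = 2, t_{15} = 4, t_{16} = 9, t_{17} = 13.
Since t_{17} = t_1 = 13, the sequence is periodic with period 16.
So t_{75} = t_{1 + ((75-1) mod 16)} = t_{11} = 10.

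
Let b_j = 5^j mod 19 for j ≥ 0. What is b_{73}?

Listing terms: b_0 = 1,  b_1 = 5,  b_2 = 6,  b_3 = 11,  b_4 = 17,  b_5 = 9,  b_6 = 7,  b_7 = 16,  b_8 = 4,  b_9 = 1.
Since b_9 = b_0 = 1, the sequence is periodic with period 9.
(73 - 0) mod 9 = 1, so b_{73} = b_1 = 5.

5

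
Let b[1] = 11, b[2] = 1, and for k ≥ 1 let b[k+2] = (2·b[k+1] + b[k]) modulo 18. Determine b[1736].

We have b[1] = 11, b[2] = 1, b[3] = 13, b[4] = 9, b[5] = 13, b[6] = 17, b[7] = 11, b[8] = 3, b[9] = 17, b[10] = 1, b[11] = 1, b[12] = 3, b[13] = 7, b[14] = 17, b[15] = 5, b[16] = 9, b[17] = 5, b[18] = 1, b[19] = 7, b[20] = 15, b[21] = 1, b[22] = 17, b[23] = 17, b[24] = 15, b[25] = 11, b[26] = 1.
The sequence repeats with period 24.
So b[1736] = b[1 + ((1736-1) mod 24)] = b[8] = 3.

3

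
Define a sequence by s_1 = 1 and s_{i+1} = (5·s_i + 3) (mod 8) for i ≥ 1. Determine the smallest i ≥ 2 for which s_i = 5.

We have s_1 = 1; s_2 = 0; s_3 = 3; s_4 = 2; s_5 = 5; s_6 = 4; s_7 = 7; s_8 = 6; s_9 = 1.
Since s_9 = s_1 = 1, the sequence is periodic with period 8.
The value 5 first appears (with i ≥ 2) at s_5.

5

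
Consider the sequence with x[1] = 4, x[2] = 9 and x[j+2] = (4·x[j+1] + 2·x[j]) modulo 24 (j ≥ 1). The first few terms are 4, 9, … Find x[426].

We have x[1] = 4,  x[2] = 9,  x[3] = 20,  x[4] = 2,  x[5] = 0,  x[6] = 4,  x[7] = 16,  x[8] = 0,  x[9] = 8,  x[10] = 8,  x[11] = 0,  x[12] = 16,  x[13] = 16,  x[14] = 0.
Since (x[13], x[14]) = (x[7], x[8]) = (16, 0) (two consecutive terms determine the rest), the sequence is eventually periodic: after a pre-period of length 6 it cycles with period 6.
For j ≥ 7, x[j] depends only on (j - 7) mod 6. (426 - 7) mod 6 = 5, so x[426] = x[12] = 16.

16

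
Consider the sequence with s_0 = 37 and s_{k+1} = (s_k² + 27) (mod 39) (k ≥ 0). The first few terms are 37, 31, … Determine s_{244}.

Computing terms: s_0 = 37,  s_1 = 31,  s_2 = 13,  s_3 = 1,  s_4 = 28,  s_5 = 31.
Since s_5 = s_1 = 31, the sequence is eventually periodic: after a pre-period of length 1 it cycles with period 4.
For k ≥ 1, s_k depends only on (k - 1) mod 4. (244 - 1) mod 4 = 3, so s_{244} = s_4 = 28.

28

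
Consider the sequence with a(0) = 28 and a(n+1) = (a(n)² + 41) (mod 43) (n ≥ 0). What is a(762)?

We have a(0) = 28,  a(1) = 8,  a(2) = 19,  a(3) = 15,  a(4) = 8.
Since a(4) = a(1) = 8, the sequence is eventually periodic: after a pre-period of length 1 it cycles with period 3.
For n ≥ 1, a(n) depends only on (n - 1) mod 3. (762 - 1) mod 3 = 2, so a(762) = a(3) = 15.

15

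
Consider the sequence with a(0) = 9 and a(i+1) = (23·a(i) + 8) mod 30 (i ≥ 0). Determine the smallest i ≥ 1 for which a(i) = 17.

3

Listing terms: a(0) = 9, a(1) = 5, a(2) = 3, a(3) = 17, a(4) = 9.
The sequence repeats with period 4.
The value 17 first appears (with i ≥ 1) at a(3).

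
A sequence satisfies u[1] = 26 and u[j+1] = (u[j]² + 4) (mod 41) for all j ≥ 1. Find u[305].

Computing terms: u[1] = 26; u[2] = 24; u[3] = 6; u[4] = 40; u[5] = 5; u[6] = 29; u[7] = 25; u[8] = 14; u[9] = 36; u[10] = 29.
Since u[10] = u[6] = 29, the sequence is eventually periodic: after a pre-period of length 5 it cycles with period 4.
For j ≥ 6, u[j] depends only on (j - 6) mod 4. (305 - 6) mod 4 = 3, so u[305] = u[9] = 36.

36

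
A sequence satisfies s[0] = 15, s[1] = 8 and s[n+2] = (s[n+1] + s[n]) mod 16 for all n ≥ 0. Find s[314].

7

Computing terms: s[0] = 15; s[1] = 8; s[2] = 7; s[3] = 15; s[4] = 6; s[5] = 5; s[6] = 11; s[7] = 0; s[8] = 11; s[9] = 11; s[10] = 6; s[11] = 1; s[12] = 7; s[13] = 8; s[14] = 15; s[15] = 7; s[16] = 6; s[17] = 13; s[18] = 3; s[19] = 0; s[20] = 3; s[21] = 3; s[22] = 6; s[23] = 9; s[24] = 15; s[25] = 8.
Since (s[24], s[25]) = (s[0], s[1]) = (15, 8) (two consecutive terms determine the rest), the sequence is periodic with period 24.
So s[314] = s[0 + ((314-0) mod 24)] = s[2] = 7.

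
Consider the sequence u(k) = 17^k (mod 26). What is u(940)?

9

Listing terms: u(0) = 1,  u(1) = 17,  u(2) = 3,  u(3) = 25,  u(4) = 9,  u(5) = 23,  u(6) = 1.
The sequence repeats with period 6.
(940 - 0) mod 6 = 4, so u(940) = u(4) = 9.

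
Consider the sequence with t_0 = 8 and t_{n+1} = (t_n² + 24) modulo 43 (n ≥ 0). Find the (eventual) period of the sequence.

4

Listing terms: t_0 = 8,  t_1 = 2,  t_2 = 28,  t_3 = 34,  t_4 = 19,  t_5 = 41,  t_6 = 28.
Since t_6 = t_2 = 28, the sequence is eventually periodic: after a pre-period of length 2 it cycles with period 4.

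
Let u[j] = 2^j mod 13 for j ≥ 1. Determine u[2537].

Computing terms: u[1] = 2; u[2] = 4; u[3] = 8; u[4] = 3; u[5] = 6; u[6] = 12; u[7] = 11; u[8] = 9; u[9] = 5; u[10] = 10; u[11] = 7; u[12] = 1; u[13] = 2.
The sequence repeats with period 12.
So u[2537] = u[1 + ((2537-1) mod 12)] = u[5] = 6.

6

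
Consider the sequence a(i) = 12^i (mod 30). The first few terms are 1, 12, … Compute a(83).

18

We have a(0) = 1, a(1) = 12, a(2) = 24, a(3) = 18, a(4) = 6, a(5) = 12.
Since a(5) = a(1) = 12, the sequence is eventually periodic: after a pre-period of length 1 it cycles with period 4.
For i ≥ 1, a(i) depends only on (i - 1) mod 4. (83 - 1) mod 4 = 2, so a(83) = a(3) = 18.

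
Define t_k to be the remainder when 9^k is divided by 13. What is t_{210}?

Listing terms: t_0 = 1, t_1 = 9, t_2 = 3, t_3 = 1.
Since t_3 = t_0 = 1, the sequence is periodic with period 3.
(210 - 0) mod 3 = 0, so t_{210} = t_0 = 1.

1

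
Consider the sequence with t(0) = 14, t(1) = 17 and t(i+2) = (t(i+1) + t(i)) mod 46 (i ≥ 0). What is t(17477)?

35

We have t(0) = 14,  t(1) = 17,  t(2) = 31,  t(3) = 2,  t(4) = 33,  t(5) = 35,  t(6) = 22,  t(7) = 11,  t(8) = 33,  t(9) = 44,  t(10) = 31,  t(11) = 29,  t(12) = 14,  t(13) = 43,  t(14) = 11,  t(15) = 8,  t(16) = 19,  t(17) = 27,  t(18) = 0,  t(19) = 27,  t(20) = 27,  t(21) = 8,  t(22) = 35,  t(23) = 43,  t(24) = 32,  t(25) = 29,  t(26) = 15,  t(27) = 44,  t(28) = 13,  t(29) = 11,  t(30) = 24,  t(31) = 35,  t(32) = 13,  t(33) = 2,  t(34) = 15,  t(35) = 17,  t(36) = 32,  t(37) = 3,  t(38) = 35,  t(39) = 38,  t(40) = 27,  t(41) = 19,  t(42) = 0,  t(43) = 19,  t(44) = 19,  t(45) = 38,  t(46) = 11,  t(47) = 3,  t(48) = 14,  t(49) = 17.
The sequence repeats with period 48.
So t(17477) = t(0 + ((17477-0) mod 48)) = t(5) = 35.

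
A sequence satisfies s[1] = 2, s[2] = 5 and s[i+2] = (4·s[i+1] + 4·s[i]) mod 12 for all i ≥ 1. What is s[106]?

Computing terms: s[1] = 2,  s[2] = 5,  s[3] = 4,  s[4] = 0,  s[5] = 4,  s[6] = 4,  s[7] = 8,  s[8] = 0,  s[9] = 8,  s[10] = 8,  s[11] = 4,  s[12] = 0.
Since (s[11], s[12]) = (s[3], s[4]) = (4, 0) (two consecutive terms determine the rest), the sequence is eventually periodic: after a pre-period of length 2 it cycles with period 8.
For i ≥ 3, s[i] depends only on (i - 3) mod 8. (106 - 3) mod 8 = 7, so s[106] = s[10] = 8.

8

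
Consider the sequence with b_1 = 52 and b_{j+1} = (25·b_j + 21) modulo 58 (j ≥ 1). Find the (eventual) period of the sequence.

b_1 = 52, b_2 = 45, b_3 = 44, b_4 = 19, b_5 = 32, b_6 = 9, b_7 = 14, b_8 = 23, b_9 = 16, b_{10} = 15, b_{11} = 48, b_{12} = 3, b_{13} = 38, b_{14} = 43, b_{15} = 52.
Since b_{15} = b_1 = 52, the sequence is periodic with period 14.

14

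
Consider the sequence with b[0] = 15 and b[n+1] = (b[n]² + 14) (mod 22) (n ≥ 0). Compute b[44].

We have b[0] = 15; b[1] = 19; b[2] = 1; b[3] = 15.
The sequence repeats with period 3.
So b[44] = b[0 + ((44-0) mod 3)] = b[2] = 1.

1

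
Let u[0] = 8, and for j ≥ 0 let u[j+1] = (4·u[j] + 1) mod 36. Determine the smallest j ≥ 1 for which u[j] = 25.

Computing terms: u[0] = 8,  u[1] = 33,  u[2] = 25,  u[3] = 29,  u[4] = 9,  u[5] = 1,  u[6] = 5,  u[7] = 21,  u[8] = 13,  u[9] = 17,  u[10] = 33.
Since u[10] = u[1] = 33, the sequence is eventually periodic: after a pre-period of length 1 it cycles with period 9.
The value 25 first appears (with j ≥ 1) at u[2].

2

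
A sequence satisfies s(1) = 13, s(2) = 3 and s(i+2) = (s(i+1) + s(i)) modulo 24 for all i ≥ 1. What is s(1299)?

16

Computing terms: s(1) = 13,  s(2) = 3,  s(3) = 16,  s(4) = 19,  s(5) = 11,  s(6) = 6,  s(7) = 17,  s(8) = 23,  s(9) = 16,  s(10) = 15,  s(11) = 7,  s(12) = 22,  s(13) = 5,  s(14) = 3,  s(15) = 8,  s(16) = 11,  s(17) = 19,  s(18) = 6,  s(19) = 1,  s(20) = 7,  s(21) = 8,  s(22) = 15,  s(23) = 23,  s(24) = 14,  s(25) = 13,  s(26) = 3.
The sequence repeats with period 24.
(1299 - 1) mod 24 = 2, so s(1299) = s(3) = 16.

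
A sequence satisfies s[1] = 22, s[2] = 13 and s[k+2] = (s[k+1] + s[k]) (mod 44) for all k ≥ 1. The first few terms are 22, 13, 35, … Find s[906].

Listing terms: s[1] = 22; s[2] = 13; s[3] = 35; s[4] = 4; s[5] = 39; s[6] = 43; s[7] = 38; s[8] = 37; s[9] = 31; s[10] = 24; s[11] = 11; s[12] = 35; s[13] = 2; s[14] = 37; s[15] = 39; s[16] = 32; s[17] = 27; s[18] = 15; s[19] = 42; s[20] = 13; s[21] = 11; s[22] = 24; s[23] = 35; s[24] = 15; s[25] = 6; s[26] = 21; s[27] = 27; s[28] = 4; s[29] = 31; s[30] = 35; s[31] = 22; s[32] = 13.
The sequence repeats with period 30.
(906 - 1) mod 30 = 5, so s[906] = s[6] = 43.

43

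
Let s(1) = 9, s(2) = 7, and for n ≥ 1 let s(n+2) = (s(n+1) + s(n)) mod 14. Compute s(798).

We have s(1) = 9,  s(2) = 7,  s(3) = 2,  s(4) = 9,  s(5) = 11,  s(6) = 6,  s(7) = 3,  s(8) = 9,  s(9) = 12,  s(10) = 7,  s(11) = 5,  s(12) = 12,  s(13) = 3,  s(14) = 1,  s(15) = 4,  s(16) = 5,  s(17) = 9,  s(18) = 0,  s(19) = 9,  s(20) = 9,  s(21) = 4,  s(22) = 13,  s(23) = 3,  s(24) = 2,  s(25) = 5,  s(26) = 7,  s(27) = 12,  s(28) = 5,  s(29) = 3,  s(30) = 8,  s(31) = 11,  s(32) = 5,  s(33) = 2,  s(34) = 7,  s(35) = 9,  s(36) = 2,  s(37) = 11,  s(38) = 13,  s(39) = 10,  s(40) = 9,  s(41) = 5,  s(42) = 0,  s(43) = 5,  s(44) = 5,  s(45) = 10,  s(46) = 1,  s(47) = 11,  s(48) = 12,  s(49) = 9,  s(50) = 7.
The sequence repeats with period 48.
So s(798) = s(1 + ((798-1) mod 48)) = s(30) = 8.

8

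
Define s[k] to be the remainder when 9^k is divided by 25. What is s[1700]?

1

s[1] = 9; s[2] = 6; s[3] = 4; s[4] = 11; s[5] = 24; s[6] = 16; s[7] = 19; s[8] = 21; s[9] = 14; s[10] = 1; s[11] = 9.
The sequence repeats with period 10.
So s[1700] = s[1 + ((1700-1) mod 10)] = s[10] = 1.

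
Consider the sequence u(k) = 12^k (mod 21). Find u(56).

18

u(0) = 1, u(1) = 12, u(2) = 18, u(3) = 6, u(4) = 9, u(5) = 3, u(6) = 15, u(7) = 12.
Since u(7) = u(1) = 12, the sequence is eventually periodic: after a pre-period of length 1 it cycles with period 6.
For k ≥ 1, u(k) depends only on (k - 1) mod 6. (56 - 1) mod 6 = 1, so u(56) = u(2) = 18.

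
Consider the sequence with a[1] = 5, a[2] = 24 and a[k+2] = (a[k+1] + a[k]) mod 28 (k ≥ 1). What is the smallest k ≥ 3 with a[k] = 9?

9

Computing terms: a[1] = 5; a[2] = 24; a[3] = 1; a[4] = 25; a[5] = 26; a[6] = 23; a[7] = 21; a[8] = 16; a[9] = 9; a[10] = 25; a[11] = 6; a[12] = 3; a[13] = 9; a[14] = 12; a[15] = 21; a[16] = 5; a[17] = 26; a[18] = 3; a[19] = 1; a[20] = 4; a[21] = 5; a[22] = 9; a[23] = 14; a[24] = 23; a[25] = 9; a[26] = 4; a[27] = 13; a[28] = 17; a[29] = 2; a[30] = 19; a[31] = 21; a[32] = 12; a[33] = 5; a[34] = 17; a[35] = 22; a[36] = 11; a[37] = 5; a[38] = 16; a[39] = 21; a[40] = 9; a[41] = 2; a[42] = 11; a[43] = 13; a[44] = 24; a[45] = 9; a[46] = 5; a[47] = 14; a[48] = 19; a[49] = 5; a[50] = 24.
Since (a[49], a[50]) = (a[1], a[2]) = (5, 24) (two consecutive terms determine the rest), the sequence is periodic with period 48.
The value 9 first appears (with k ≥ 3) at a[9].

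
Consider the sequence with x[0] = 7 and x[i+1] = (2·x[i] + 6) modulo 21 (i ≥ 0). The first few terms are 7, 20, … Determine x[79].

20

x[0] = 7, x[1] = 20, x[2] = 4, x[3] = 14, x[4] = 13, x[5] = 11, x[6] = 7.
The sequence repeats with period 6.
So x[79] = x[0 + ((79-0) mod 6)] = x[1] = 20.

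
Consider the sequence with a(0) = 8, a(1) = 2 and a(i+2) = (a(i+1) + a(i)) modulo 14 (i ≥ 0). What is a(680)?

6

a(0) = 8,  a(1) = 2,  a(2) = 10,  a(3) = 12,  a(4) = 8,  a(5) = 6,  a(6) = 0,  a(7) = 6,  a(8) = 6,  a(9) = 12,  a(10) = 4,  a(11) = 2,  a(12) = 6,  a(13) = 8,  a(14) = 0,  a(15) = 8,  a(16) = 8,  a(17) = 2.
Since (a(16), a(17)) = (a(0), a(1)) = (8, 2) (two consecutive terms determine the rest), the sequence is periodic with period 16.
(680 - 0) mod 16 = 8, so a(680) = a(8) = 6.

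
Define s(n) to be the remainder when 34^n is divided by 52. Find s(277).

8

Listing terms: s(1) = 34, s(2) = 12, s(3) = 44, s(4) = 40, s(5) = 8, s(6) = 12.
Since s(6) = s(2) = 12, the sequence is eventually periodic: after a pre-period of length 1 it cycles with period 4.
For n ≥ 2, s(n) depends only on (n - 2) mod 4. (277 - 2) mod 4 = 3, so s(277) = s(5) = 8.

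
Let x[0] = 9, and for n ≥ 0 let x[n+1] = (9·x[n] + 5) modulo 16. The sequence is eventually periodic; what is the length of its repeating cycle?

16

Listing terms: x[0] = 9,  x[1] = 6,  x[2] = 11,  x[3] = 8,  x[4] = 13,  x[5] = 10,  x[6] = 15,  x[7] = 12,  x[8] = 1,  x[9] = 14,  x[10] = 3,  x[11] = 0,  x[12] = 5,  x[13] = 2,  x[14] = 7,  x[15] = 4,  x[16] = 9.
The sequence repeats with period 16.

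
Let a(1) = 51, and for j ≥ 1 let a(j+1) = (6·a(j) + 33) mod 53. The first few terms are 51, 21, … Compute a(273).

5

Listing terms: a(1) = 51, a(2) = 21, a(3) = 0, a(4) = 33, a(5) = 19, a(6) = 41, a(7) = 14, a(8) = 11, a(9) = 46, a(10) = 44, a(11) = 32, a(12) = 13, a(13) = 5, a(14) = 10, a(15) = 40, a(16) = 8, a(17) = 28, a(18) = 42, a(19) = 20, a(20) = 47, a(21) = 50, a(22) = 15, a(23) = 17, a(24) = 29, a(25) = 48, a(26) = 3, a(27) = 51.
Since a(27) = a(1) = 51, the sequence is periodic with period 26.
So a(273) = a(1 + ((273-1) mod 26)) = a(13) = 5.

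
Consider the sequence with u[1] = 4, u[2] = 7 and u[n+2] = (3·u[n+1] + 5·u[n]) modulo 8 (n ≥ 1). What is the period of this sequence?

12

We have u[1] = 4, u[2] = 7, u[3] = 1, u[4] = 6, u[5] = 7, u[6] = 3, u[7] = 4, u[8] = 3, u[9] = 5, u[10] = 6, u[11] = 3, u[12] = 7, u[13] = 4, u[14] = 7.
Since (u[13], u[14]) = (u[1], u[2]) = (4, 7) (two consecutive terms determine the rest), the sequence is periodic with period 12.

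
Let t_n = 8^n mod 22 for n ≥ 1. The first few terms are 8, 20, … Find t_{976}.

Computing terms: t_1 = 8; t_2 = 20; t_3 = 6; t_4 = 4; t_5 = 10; t_6 = 14; t_7 = 2; t_8 = 16; t_9 = 18; t_{10} = 12; t_{11} = 8.
Since t_{11} = t_1 = 8, the sequence is periodic with period 10.
(976 - 1) mod 10 = 5, so t_{976} = t_6 = 14.

14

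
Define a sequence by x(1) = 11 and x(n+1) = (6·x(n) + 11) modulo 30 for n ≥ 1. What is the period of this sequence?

Listing terms: x(1) = 11; x(2) = 17; x(3) = 23; x(4) = 29; x(5) = 5; x(6) = 11.
Since x(6) = x(1) = 11, the sequence is periodic with period 5.

5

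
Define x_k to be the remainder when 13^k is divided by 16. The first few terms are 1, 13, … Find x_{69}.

13

We have x_0 = 1, x_1 = 13, x_2 = 9, x_3 = 5, x_4 = 1.
Since x_4 = x_0 = 1, the sequence is periodic with period 4.
(69 - 0) mod 4 = 1, so x_{69} = x_1 = 13.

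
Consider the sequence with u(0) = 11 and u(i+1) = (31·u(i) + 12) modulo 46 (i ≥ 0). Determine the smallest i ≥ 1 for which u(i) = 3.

7

u(0) = 11,  u(1) = 31,  u(2) = 7,  u(3) = 45,  u(4) = 27,  u(5) = 21,  u(6) = 19,  u(7) = 3,  u(8) = 13,  u(9) = 1,  u(10) = 43,  u(11) = 11.
The sequence repeats with period 11.
The value 3 first appears (with i ≥ 1) at u(7).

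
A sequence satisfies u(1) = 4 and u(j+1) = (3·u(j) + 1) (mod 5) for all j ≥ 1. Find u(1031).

u(1) = 4,  u(2) = 3,  u(3) = 0,  u(4) = 1,  u(5) = 4.
Since u(5) = u(1) = 4, the sequence is periodic with period 4.
So u(1031) = u(1 + ((1031-1) mod 4)) = u(3) = 0.

0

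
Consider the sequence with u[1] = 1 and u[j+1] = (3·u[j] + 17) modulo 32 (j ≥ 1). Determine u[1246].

12

Computing terms: u[1] = 1, u[2] = 20, u[3] = 13, u[4] = 24, u[5] = 25, u[6] = 28, u[7] = 5, u[8] = 0, u[9] = 17, u[10] = 4, u[11] = 29, u[12] = 8, u[13] = 9, u[14] = 12, u[15] = 21, u[16] = 16, u[17] = 1.
Since u[17] = u[1] = 1, the sequence is periodic with period 16.
(1246 - 1) mod 16 = 13, so u[1246] = u[14] = 12.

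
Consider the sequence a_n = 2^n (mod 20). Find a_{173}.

12

We have a_1 = 2,  a_2 = 4,  a_3 = 8,  a_4 = 16,  a_5 = 12,  a_6 = 4.
Since a_6 = a_2 = 4, the sequence is eventually periodic: after a pre-period of length 1 it cycles with period 4.
For n ≥ 2, a_n depends only on (n - 2) mod 4. (173 - 2) mod 4 = 3, so a_{173} = a_5 = 12.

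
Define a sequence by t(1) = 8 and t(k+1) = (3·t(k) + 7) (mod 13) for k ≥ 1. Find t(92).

5

Listing terms: t(1) = 8, t(2) = 5, t(3) = 9, t(4) = 8.
Since t(4) = t(1) = 8, the sequence is periodic with period 3.
(92 - 1) mod 3 = 1, so t(92) = t(2) = 5.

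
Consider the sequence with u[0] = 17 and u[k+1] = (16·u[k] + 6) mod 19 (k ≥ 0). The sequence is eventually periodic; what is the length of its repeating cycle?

9

u[0] = 17,  u[1] = 12,  u[2] = 8,  u[3] = 1,  u[4] = 3,  u[5] = 16,  u[6] = 15,  u[7] = 18,  u[8] = 9,  u[9] = 17.
The sequence repeats with period 9.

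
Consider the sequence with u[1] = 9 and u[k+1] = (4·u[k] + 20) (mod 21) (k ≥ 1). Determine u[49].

9

We have u[1] = 9, u[2] = 14, u[3] = 13, u[4] = 9.
The sequence repeats with period 3.
So u[49] = u[1 + ((49-1) mod 3)] = u[1] = 9.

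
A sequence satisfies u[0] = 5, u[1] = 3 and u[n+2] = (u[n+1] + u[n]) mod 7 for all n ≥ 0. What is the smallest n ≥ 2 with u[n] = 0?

u[0] = 5,  u[1] = 3,  u[2] = 1,  u[3] = 4,  u[4] = 5,  u[5] = 2,  u[6] = 0,  u[7] = 2,  u[8] = 2,  u[9] = 4,  u[10] = 6,  u[11] = 3,  u[12] = 2,  u[13] = 5,  u[14] = 0,  u[15] = 5,  u[16] = 5,  u[17] = 3.
The sequence repeats with period 16.
The value 0 first appears (with n ≥ 2) at u[6].

6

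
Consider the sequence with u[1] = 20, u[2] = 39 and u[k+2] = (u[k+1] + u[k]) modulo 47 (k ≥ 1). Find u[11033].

Listing terms: u[1] = 20, u[2] = 39, u[3] = 12, u[4] = 4, u[5] = 16, u[6] = 20, u[7] = 36, u[8] = 9, u[9] = 45, u[10] = 7, u[11] = 5, u[12] = 12, u[13] = 17, u[14] = 29, u[15] = 46, u[16] = 28, u[17] = 27, u[18] = 8, u[19] = 35, u[20] = 43, u[21] = 31, u[22] = 27, u[23] = 11, u[24] = 38, u[25] = 2, u[26] = 40, u[27] = 42, u[28] = 35, u[29] = 30, u[30] = 18, u[31] = 1, u[32] = 19, u[33] = 20, u[34] = 39.
Since (u[33], u[34]) = (u[1], u[2]) = (20, 39) (two consecutive terms determine the rest), the sequence is periodic with period 32.
(11033 - 1) mod 32 = 24, so u[11033] = u[25] = 2.

2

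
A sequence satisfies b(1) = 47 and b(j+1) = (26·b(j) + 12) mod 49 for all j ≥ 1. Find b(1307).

20

We have b(1) = 47,  b(2) = 9,  b(3) = 1,  b(4) = 38,  b(5) = 20,  b(6) = 42,  b(7) = 26,  b(8) = 2,  b(9) = 15,  b(10) = 10,  b(11) = 27,  b(12) = 28,  b(13) = 5,  b(14) = 44,  b(15) = 29,  b(16) = 31,  b(17) = 34,  b(18) = 14,  b(19) = 33,  b(20) = 37,  b(21) = 43,  b(22) = 3,  b(23) = 41,  b(24) = 0,  b(25) = 12,  b(26) = 30,  b(27) = 8,  b(28) = 24,  b(29) = 48,  b(30) = 35,  b(31) = 40,  b(32) = 23,  b(33) = 22,  b(34) = 45,  b(35) = 6,  b(36) = 21,  b(37) = 19,  b(38) = 16,  b(39) = 36,  b(40) = 17,  b(41) = 13,  b(42) = 7,  b(43) = 47.
Since b(43) = b(1) = 47, the sequence is periodic with period 42.
(1307 - 1) mod 42 = 4, so b(1307) = b(5) = 20.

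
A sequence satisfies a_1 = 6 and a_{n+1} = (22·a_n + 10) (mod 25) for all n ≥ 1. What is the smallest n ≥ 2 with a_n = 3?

16

We have a_1 = 6; a_2 = 17; a_3 = 9; a_4 = 8; a_5 = 11; a_6 = 2; a_7 = 4; a_8 = 23; a_9 = 16; a_{10} = 12; a_{11} = 24; a_{12} = 13; a_{13} = 21; a_{14} = 22; a_{15} = 19; a_{16} = 3; a_{17} = 1; a_{18} = 7; a_{19} = 14; a_{20} = 18; a_{21} = 6.
Since a_{21} = a_1 = 6, the sequence is periodic with period 20.
The value 3 first appears (with n ≥ 2) at a_{16}.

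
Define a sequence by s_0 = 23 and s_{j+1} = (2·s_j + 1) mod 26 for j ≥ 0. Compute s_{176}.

7

Listing terms: s_0 = 23,  s_1 = 21,  s_2 = 17,  s_3 = 9,  s_4 = 19,  s_5 = 13,  s_6 = 1,  s_7 = 3,  s_8 = 7,  s_9 = 15,  s_{10} = 5,  s_{11} = 11,  s_{12} = 23.
The sequence repeats with period 12.
(176 - 0) mod 12 = 8, so s_{176} = s_8 = 7.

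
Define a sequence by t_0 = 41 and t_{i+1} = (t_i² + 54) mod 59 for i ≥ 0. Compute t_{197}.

We have t_0 = 41; t_1 = 24; t_2 = 40; t_3 = 2; t_4 = 58; t_5 = 55; t_6 = 11; t_7 = 57; t_8 = 58.
Since t_8 = t_4 = 58, the sequence is eventually periodic: after a pre-period of length 4 it cycles with period 4.
For i ≥ 4, t_i depends only on (i - 4) mod 4. (197 - 4) mod 4 = 1, so t_{197} = t_5 = 55.

55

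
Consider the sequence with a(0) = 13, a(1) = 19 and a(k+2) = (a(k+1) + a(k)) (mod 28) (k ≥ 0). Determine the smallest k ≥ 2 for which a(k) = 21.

We have a(0) = 13, a(1) = 19, a(2) = 4, a(3) = 23, a(4) = 27, a(5) = 22, a(6) = 21, a(7) = 15, a(8) = 8, a(9) = 23, a(10) = 3, a(11) = 26, a(12) = 1, a(13) = 27, a(14) = 0, a(15) = 27, a(16) = 27, a(17) = 26, a(18) = 25, a(19) = 23, a(20) = 20, a(21) = 15, a(22) = 7, a(23) = 22, a(24) = 1, a(25) = 23, a(26) = 24, a(27) = 19, a(28) = 15, a(29) = 6, a(30) = 21, a(31) = 27, a(32) = 20, a(33) = 19, a(34) = 11, a(35) = 2, a(36) = 13, a(37) = 15, a(38) = 0, a(39) = 15, a(40) = 15, a(41) = 2, a(42) = 17, a(43) = 19, a(44) = 8, a(45) = 27, a(46) = 7, a(47) = 6, a(48) = 13, a(49) = 19.
The sequence repeats with period 48.
The value 21 first appears (with k ≥ 2) at a(6).

6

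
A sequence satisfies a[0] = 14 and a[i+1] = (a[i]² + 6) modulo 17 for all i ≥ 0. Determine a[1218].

We have a[0] = 14, a[1] = 15, a[2] = 10, a[3] = 4, a[4] = 5, a[5] = 14.
The sequence repeats with period 5.
(1218 - 0) mod 5 = 3, so a[1218] = a[3] = 4.

4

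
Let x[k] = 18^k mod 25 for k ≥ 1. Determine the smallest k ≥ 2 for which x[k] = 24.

2

x[1] = 18, x[2] = 24, x[3] = 7, x[4] = 1, x[5] = 18.
Since x[5] = x[1] = 18, the sequence is periodic with period 4.
The value 24 first appears (with k ≥ 2) at x[2].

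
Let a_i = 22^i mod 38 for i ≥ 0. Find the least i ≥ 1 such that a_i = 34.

5

We have a_0 = 1; a_1 = 22; a_2 = 28; a_3 = 8; a_4 = 24; a_5 = 34; a_6 = 26; a_7 = 2; a_8 = 6; a_9 = 18; a_{10} = 16; a_{11} = 10; a_{12} = 30; a_{13} = 14; a_{14} = 4; a_{15} = 12; a_{16} = 36; a_{17} = 32; a_{18} = 20; a_{19} = 22.
Since a_{19} = a_1 = 22, the sequence is eventually periodic: after a pre-period of length 1 it cycles with period 18.
The value 34 first appears (with i ≥ 1) at a_5.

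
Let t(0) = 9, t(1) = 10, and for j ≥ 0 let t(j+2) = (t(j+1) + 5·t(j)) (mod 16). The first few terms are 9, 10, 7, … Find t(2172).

1

Computing terms: t(0) = 9, t(1) = 10, t(2) = 7, t(3) = 9, t(4) = 12, t(5) = 9, t(6) = 5, t(7) = 2, t(8) = 11, t(9) = 5, t(10) = 12, t(11) = 5, t(12) = 1, t(13) = 10, t(14) = 15, t(15) = 1, t(16) = 12, t(17) = 1, t(18) = 13, t(19) = 2, t(20) = 3, t(21) = 13, t(22) = 12, t(23) = 13, t(24) = 9, t(25) = 10.
Since (t(24), t(25)) = (t(0), t(1)) = (9, 10) (two consecutive terms determine the rest), the sequence is periodic with period 24.
So t(2172) = t(0 + ((2172-0) mod 24)) = t(12) = 1.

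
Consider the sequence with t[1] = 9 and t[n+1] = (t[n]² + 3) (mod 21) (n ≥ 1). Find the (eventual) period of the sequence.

Computing terms: t[1] = 9,  t[2] = 0,  t[3] = 3,  t[4] = 12,  t[5] = 0.
Since t[5] = t[2] = 0, the sequence is eventually periodic: after a pre-period of length 1 it cycles with period 3.

3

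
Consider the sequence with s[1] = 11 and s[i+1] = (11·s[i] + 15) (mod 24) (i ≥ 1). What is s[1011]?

23

Listing terms: s[1] = 11; s[2] = 16; s[3] = 23; s[4] = 4; s[5] = 11.
The sequence repeats with period 4.
So s[1011] = s[1 + ((1011-1) mod 4)] = s[3] = 23.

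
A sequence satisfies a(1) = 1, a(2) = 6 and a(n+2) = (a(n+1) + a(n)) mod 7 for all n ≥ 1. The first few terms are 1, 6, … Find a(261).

Listing terms: a(1) = 1; a(2) = 6; a(3) = 0; a(4) = 6; a(5) = 6; a(6) = 5; a(7) = 4; a(8) = 2; a(9) = 6; a(10) = 1; a(11) = 0; a(12) = 1; a(13) = 1; a(14) = 2; a(15) = 3; a(16) = 5; a(17) = 1; a(18) = 6.
Since (a(17), a(18)) = (a(1), a(2)) = (1, 6) (two consecutive terms determine the rest), the sequence is periodic with period 16.
So a(261) = a(1 + ((261-1) mod 16)) = a(5) = 6.

6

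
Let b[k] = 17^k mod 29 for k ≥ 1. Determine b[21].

17

Listing terms: b[1] = 17; b[2] = 28; b[3] = 12; b[4] = 1; b[5] = 17.
Since b[5] = b[1] = 17, the sequence is periodic with period 4.
So b[21] = b[1 + ((21-1) mod 4)] = b[1] = 17.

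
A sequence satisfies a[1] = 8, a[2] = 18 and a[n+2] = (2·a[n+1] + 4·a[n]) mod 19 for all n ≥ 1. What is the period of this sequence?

Computing terms: a[1] = 8,  a[2] = 18,  a[3] = 11,  a[4] = 18,  a[5] = 4,  a[6] = 4,  a[7] = 5,  a[8] = 7,  a[9] = 15,  a[10] = 1,  a[11] = 5,  a[12] = 14,  a[13] = 10,  a[14] = 0,  a[15] = 2,  a[16] = 4,  a[17] = 16,  a[18] = 10,  a[19] = 8,  a[20] = 18.
Since (a[19], a[20]) = (a[1], a[2]) = (8, 18) (two consecutive terms determine the rest), the sequence is periodic with period 18.

18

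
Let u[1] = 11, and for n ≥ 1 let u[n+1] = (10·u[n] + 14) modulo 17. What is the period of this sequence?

Computing terms: u[1] = 11, u[2] = 5, u[3] = 13, u[4] = 8, u[5] = 9, u[6] = 2, u[7] = 0, u[8] = 14, u[9] = 1, u[10] = 7, u[11] = 16, u[12] = 4, u[13] = 3, u[14] = 10, u[15] = 12, u[16] = 15, u[17] = 11.
The sequence repeats with period 16.

16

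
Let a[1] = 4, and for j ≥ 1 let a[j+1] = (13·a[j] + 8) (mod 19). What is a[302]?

6

Computing terms: a[1] = 4,  a[2] = 3,  a[3] = 9,  a[4] = 11,  a[5] = 18,  a[6] = 14,  a[7] = 0,  a[8] = 8,  a[9] = 17,  a[10] = 1,  a[11] = 2,  a[12] = 15,  a[13] = 13,  a[14] = 6,  a[15] = 10,  a[16] = 5,  a[17] = 16,  a[18] = 7,  a[19] = 4.
The sequence repeats with period 18.
(302 - 1) mod 18 = 13, so a[302] = a[14] = 6.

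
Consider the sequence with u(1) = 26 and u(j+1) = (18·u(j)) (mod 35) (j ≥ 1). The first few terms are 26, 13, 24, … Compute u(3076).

12

u(1) = 26,  u(2) = 13,  u(3) = 24,  u(4) = 12,  u(5) = 6,  u(6) = 3,  u(7) = 19,  u(8) = 27,  u(9) = 31,  u(10) = 33,  u(11) = 34,  u(12) = 17,  u(13) = 26.
Since u(13) = u(1) = 26, the sequence is periodic with period 12.
So u(3076) = u(1 + ((3076-1) mod 12)) = u(4) = 12.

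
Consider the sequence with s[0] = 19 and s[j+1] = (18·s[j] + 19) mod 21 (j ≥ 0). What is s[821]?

7

Computing terms: s[0] = 19; s[1] = 4; s[2] = 7; s[3] = 19.
Since s[3] = s[0] = 19, the sequence is periodic with period 3.
(821 - 0) mod 3 = 2, so s[821] = s[2] = 7.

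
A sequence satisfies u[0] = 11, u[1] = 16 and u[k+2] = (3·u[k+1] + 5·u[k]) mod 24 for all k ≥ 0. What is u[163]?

8

u[0] = 11; u[1] = 16; u[2] = 7; u[3] = 5; u[4] = 2; u[5] = 7; u[6] = 7; u[7] = 8; u[8] = 11; u[9] = 1; u[10] = 10; u[11] = 11; u[12] = 11; u[13] = 16.
Since (u[12], u[13]) = (u[0], u[1]) = (11, 16) (two consecutive terms determine the rest), the sequence is periodic with period 12.
So u[163] = u[0 + ((163-0) mod 12)] = u[7] = 8.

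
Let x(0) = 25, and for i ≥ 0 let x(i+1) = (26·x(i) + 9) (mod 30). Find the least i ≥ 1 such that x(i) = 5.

Computing terms: x(0) = 25,  x(1) = 29,  x(2) = 13,  x(3) = 17,  x(4) = 1,  x(5) = 5,  x(6) = 19,  x(7) = 23,  x(8) = 7,  x(9) = 11,  x(10) = 25.
The sequence repeats with period 10.
The value 5 first appears (with i ≥ 1) at x(5).

5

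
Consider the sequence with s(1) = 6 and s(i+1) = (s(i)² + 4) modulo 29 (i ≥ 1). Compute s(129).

3

Computing terms: s(1) = 6,  s(2) = 11,  s(3) = 9,  s(4) = 27,  s(5) = 8,  s(6) = 10,  s(7) = 17,  s(8) = 3,  s(9) = 13,  s(10) = 28,  s(11) = 5,  s(12) = 0,  s(13) = 4,  s(14) = 20,  s(15) = 27.
Since s(15) = s(4) = 27, the sequence is eventually periodic: after a pre-period of length 3 it cycles with period 11.
For i ≥ 4, s(i) depends only on (i - 4) mod 11. (129 - 4) mod 11 = 4, so s(129) = s(8) = 3.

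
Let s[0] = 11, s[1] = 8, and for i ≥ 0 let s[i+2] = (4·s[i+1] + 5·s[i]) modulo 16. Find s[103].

Computing terms: s[0] = 11, s[1] = 8, s[2] = 7, s[3] = 4, s[4] = 3, s[5] = 0, s[6] = 15, s[7] = 12, s[8] = 11, s[9] = 8.
The sequence repeats with period 8.
So s[103] = s[0 + ((103-0) mod 8)] = s[7] = 12.

12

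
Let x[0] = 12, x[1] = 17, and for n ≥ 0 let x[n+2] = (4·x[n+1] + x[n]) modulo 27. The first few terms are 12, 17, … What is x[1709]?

1

Computing terms: x[0] = 12, x[1] = 17, x[2] = 26, x[3] = 13, x[4] = 24, x[5] = 1, x[6] = 1, x[7] = 5, x[8] = 21, x[9] = 8, x[10] = 26, x[11] = 4, x[12] = 15, x[13] = 10, x[14] = 1, x[15] = 14, x[16] = 3, x[17] = 26, x[18] = 26, x[19] = 22, x[20] = 6, x[21] = 19, x[22] = 1, x[23] = 23, x[24] = 12, x[25] = 17.
The sequence repeats with period 24.
(1709 - 0) mod 24 = 5, so x[1709] = x[5] = 1.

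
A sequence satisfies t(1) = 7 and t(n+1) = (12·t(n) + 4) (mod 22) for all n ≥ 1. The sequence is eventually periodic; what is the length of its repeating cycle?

11

Computing terms: t(1) = 7,  t(2) = 0,  t(3) = 4,  t(4) = 8,  t(5) = 12,  t(6) = 16,  t(7) = 20,  t(8) = 2,  t(9) = 6,  t(10) = 10,  t(11) = 14,  t(12) = 18,  t(13) = 0.
Since t(13) = t(2) = 0, the sequence is eventually periodic: after a pre-period of length 1 it cycles with period 11.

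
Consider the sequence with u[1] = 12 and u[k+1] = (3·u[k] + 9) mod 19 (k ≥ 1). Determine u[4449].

11

Listing terms: u[1] = 12; u[2] = 7; u[3] = 11; u[4] = 4; u[5] = 2; u[6] = 15; u[7] = 16; u[8] = 0; u[9] = 9; u[10] = 17; u[11] = 3; u[12] = 18; u[13] = 6; u[14] = 8; u[15] = 14; u[16] = 13; u[17] = 10; u[18] = 1; u[19] = 12.
Since u[19] = u[1] = 12, the sequence is periodic with period 18.
(4449 - 1) mod 18 = 2, so u[4449] = u[3] = 11.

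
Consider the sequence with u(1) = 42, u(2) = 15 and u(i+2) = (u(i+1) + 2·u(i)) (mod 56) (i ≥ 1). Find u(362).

1

u(1) = 42; u(2) = 15; u(3) = 43; u(4) = 17; u(5) = 47; u(6) = 25; u(7) = 7; u(8) = 1; u(9) = 15; u(10) = 17; u(11) = 47.
Since (u(10), u(11)) = (u(4), u(5)) = (17, 47) (two consecutive terms determine the rest), the sequence is eventually periodic: after a pre-period of length 3 it cycles with period 6.
For i ≥ 4, u(i) depends only on (i - 4) mod 6. (362 - 4) mod 6 = 4, so u(362) = u(8) = 1.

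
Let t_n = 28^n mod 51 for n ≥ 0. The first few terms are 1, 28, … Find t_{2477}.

Computing terms: t_0 = 1,  t_1 = 28,  t_2 = 19,  t_3 = 22,  t_4 = 4,  t_5 = 10,  t_6 = 25,  t_7 = 37,  t_8 = 16,  t_9 = 40,  t_{10} = 49,  t_{11} = 46,  t_{12} = 13,  t_{13} = 7,  t_{14} = 43,  t_{15} = 31,  t_{16} = 1.
The sequence repeats with period 16.
(2477 - 0) mod 16 = 13, so t_{2477} = t_{13} = 7.

7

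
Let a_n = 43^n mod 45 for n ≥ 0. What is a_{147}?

37

a_0 = 1; a_1 = 43; a_2 = 4; a_3 = 37; a_4 = 16; a_5 = 13; a_6 = 19; a_7 = 7; a_8 = 31; a_9 = 28; a_{10} = 34; a_{11} = 22; a_{12} = 1.
Since a_{12} = a_0 = 1, the sequence is periodic with period 12.
So a_{147} = a_{0 + ((147-0) mod 12)} = a_3 = 37.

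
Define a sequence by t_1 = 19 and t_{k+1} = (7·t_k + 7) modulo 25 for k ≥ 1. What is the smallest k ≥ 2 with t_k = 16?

Listing terms: t_1 = 19,  t_2 = 15,  t_3 = 12,  t_4 = 16,  t_5 = 19.
Since t_5 = t_1 = 19, the sequence is periodic with period 4.
The value 16 first appears (with k ≥ 2) at t_4.

4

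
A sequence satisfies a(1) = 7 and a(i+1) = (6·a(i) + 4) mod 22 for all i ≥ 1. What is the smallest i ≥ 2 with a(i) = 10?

Listing terms: a(1) = 7; a(2) = 2; a(3) = 16; a(4) = 12; a(5) = 10; a(6) = 20; a(7) = 14; a(8) = 0; a(9) = 4; a(10) = 6; a(11) = 18; a(12) = 2.
Since a(12) = a(2) = 2, the sequence is eventually periodic: after a pre-period of length 1 it cycles with period 10.
The value 10 first appears (with i ≥ 2) at a(5).

5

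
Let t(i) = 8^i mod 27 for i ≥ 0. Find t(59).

t(0) = 1, t(1) = 8, t(2) = 10, t(3) = 26, t(4) = 19, t(5) = 17, t(6) = 1.
Since t(6) = t(0) = 1, the sequence is periodic with period 6.
So t(59) = t(0 + ((59-0) mod 6)) = t(5) = 17.

17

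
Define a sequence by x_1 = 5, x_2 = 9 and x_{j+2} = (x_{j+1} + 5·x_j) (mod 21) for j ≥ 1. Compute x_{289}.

Computing terms: x_1 = 5; x_2 = 9; x_3 = 13; x_4 = 16; x_5 = 18; x_6 = 14; x_7 = 20; x_8 = 6; x_9 = 1; x_{10} = 10; x_{11} = 15; x_{12} = 2; x_{13} = 14; x_{14} = 3; x_{15} = 10; x_{16} = 4; x_{17} = 12; x_{18} = 11; x_{19} = 8; x_{20} = 0; x_{21} = 19; x_{22} = 19; x_{23} = 9; x_{24} = 20; x_{25} = 2; x_{26} = 18; x_{27} = 7; x_{28} = 13; x_{29} = 6; x_{30} = 8; x_{31} = 17; x_{32} = 15; x_{33} = 16; x_{34} = 7; x_{35} = 3; x_{36} = 17; x_{37} = 11; x_{38} = 12; x_{39} = 4; x_{40} = 1; x_{41} = 0; x_{42} = 5; x_{43} = 5; x_{44} = 9.
The sequence repeats with period 42.
So x_{289} = x_{1 + ((289-1) mod 42)} = x_{37} = 11.

11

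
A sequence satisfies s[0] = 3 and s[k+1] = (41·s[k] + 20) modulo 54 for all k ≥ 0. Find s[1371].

5

Computing terms: s[0] = 3; s[1] = 35; s[2] = 51; s[3] = 5; s[4] = 9; s[5] = 11; s[6] = 39; s[7] = 53; s[8] = 33; s[9] = 23; s[10] = 45; s[11] = 29; s[12] = 21; s[13] = 17; s[14] = 15; s[15] = 41; s[16] = 27; s[17] = 47; s[18] = 3.
Since s[18] = s[0] = 3, the sequence is periodic with period 18.
(1371 - 0) mod 18 = 3, so s[1371] = s[3] = 5.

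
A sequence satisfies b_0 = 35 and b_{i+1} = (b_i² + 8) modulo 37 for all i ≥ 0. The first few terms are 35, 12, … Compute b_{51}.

12

Listing terms: b_0 = 35, b_1 = 12, b_2 = 4, b_3 = 24, b_4 = 29, b_5 = 35.
The sequence repeats with period 5.
So b_{51} = b_{0 + ((51-0) mod 5)} = b_1 = 12.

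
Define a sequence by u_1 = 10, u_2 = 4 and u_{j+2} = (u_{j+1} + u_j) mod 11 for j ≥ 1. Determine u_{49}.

5

Listing terms: u_1 = 10,  u_2 = 4,  u_3 = 3,  u_4 = 7,  u_5 = 10,  u_6 = 6,  u_7 = 5,  u_8 = 0,  u_9 = 5,  u_{10} = 5,  u_{11} = 10,  u_{12} = 4.
The sequence repeats with period 10.
(49 - 1) mod 10 = 8, so u_{49} = u_9 = 5.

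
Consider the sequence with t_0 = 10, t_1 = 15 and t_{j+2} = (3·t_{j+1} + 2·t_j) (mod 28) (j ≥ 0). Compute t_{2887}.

We have t_0 = 10; t_1 = 15; t_2 = 9; t_3 = 1; t_4 = 21; t_5 = 9; t_6 = 13; t_7 = 1; t_8 = 1; t_9 = 5; t_{10} = 17; t_{11} = 5; t_{12} = 21; t_{13} = 17; t_{14} = 9; t_{15} = 5; t_{16} = 5; t_{17} = 25; t_{18} = 1; t_{19} = 25; t_{20} = 21; t_{21} = 1; t_{22} = 17; t_{23} = 25; t_{24} = 25; t_{25} = 13; t_{26} = 5; t_{27} = 13; t_{28} = 21; t_{29} = 5; t_{30} = 1; t_{31} = 13; t_{32} = 13; t_{33} = 9; t_{34} = 25; t_{35} = 9; t_{36} = 21; t_{37} = 25; t_{38} = 5; t_{39} = 9; t_{40} = 9; t_{41} = 17; t_{42} = 13; t_{43} = 17; t_{44} = 21; t_{45} = 13; t_{46} = 25; t_{47} = 17; t_{48} = 17; t_{49} = 1; t_{50} = 9; t_{51} = 1.
Since (t_{50}, t_{51}) = (t_2, t_3) = (9, 1) (two consecutive terms determine the rest), the sequence is eventually periodic: after a pre-period of length 2 it cycles with period 48.
For j ≥ 2, t_j depends only on (j - 2) mod 48. (2887 - 2) mod 48 = 5, so t_{2887} = t_7 = 1.

1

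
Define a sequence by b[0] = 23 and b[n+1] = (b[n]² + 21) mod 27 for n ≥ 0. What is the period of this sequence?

6

Listing terms: b[0] = 23; b[1] = 10; b[2] = 13; b[3] = 1; b[4] = 22; b[5] = 19; b[6] = 4; b[7] = 10.
Since b[7] = b[1] = 10, the sequence is eventually periodic: after a pre-period of length 1 it cycles with period 6.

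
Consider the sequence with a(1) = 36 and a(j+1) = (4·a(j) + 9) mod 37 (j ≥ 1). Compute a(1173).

Computing terms: a(1) = 36; a(2) = 5; a(3) = 29; a(4) = 14; a(5) = 28; a(6) = 10; a(7) = 12; a(8) = 20; a(9) = 15; a(10) = 32; a(11) = 26; a(12) = 2; a(13) = 17; a(14) = 3; a(15) = 21; a(16) = 19; a(17) = 11; a(18) = 16; a(19) = 36.
The sequence repeats with period 18.
(1173 - 1) mod 18 = 2, so a(1173) = a(3) = 29.

29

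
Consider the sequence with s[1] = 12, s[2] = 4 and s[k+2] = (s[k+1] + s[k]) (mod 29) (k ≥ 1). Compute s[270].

s[1] = 12; s[2] = 4; s[3] = 16; s[4] = 20; s[5] = 7; s[6] = 27; s[7] = 5; s[8] = 3; s[9] = 8; s[10] = 11; s[11] = 19; s[12] = 1; s[13] = 20; s[14] = 21; s[15] = 12; s[16] = 4.
The sequence repeats with period 14.
So s[270] = s[1 + ((270-1) mod 14)] = s[4] = 20.

20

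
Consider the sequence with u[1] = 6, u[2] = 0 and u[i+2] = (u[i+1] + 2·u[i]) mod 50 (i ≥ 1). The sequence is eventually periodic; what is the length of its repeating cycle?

Listing terms: u[1] = 6; u[2] = 0; u[3] = 12; u[4] = 12; u[5] = 36; u[6] = 10; u[7] = 32; u[8] = 2; u[9] = 16; u[10] = 20; u[11] = 2; u[12] = 42; u[13] = 46; u[14] = 30; u[15] = 22; u[16] = 32; u[17] = 26; u[18] = 40; u[19] = 42; u[20] = 22; u[21] = 6; u[22] = 0.
Since (u[21], u[22]) = (u[1], u[2]) = (6, 0) (two consecutive terms determine the rest), the sequence is periodic with period 20.

20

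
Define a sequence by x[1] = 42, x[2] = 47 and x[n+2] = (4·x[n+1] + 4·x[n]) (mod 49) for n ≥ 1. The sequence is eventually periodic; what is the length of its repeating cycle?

Listing terms: x[1] = 42, x[2] = 47, x[3] = 13, x[4] = 44, x[5] = 32, x[6] = 10, x[7] = 21, x[8] = 26, x[9] = 41, x[10] = 23, x[11] = 11, x[12] = 38, x[13] = 0, x[14] = 5, x[15] = 20, x[16] = 2, x[17] = 39, x[18] = 17, x[19] = 28, x[20] = 33, x[21] = 48, x[22] = 30, x[23] = 18, x[24] = 45, x[25] = 7, x[26] = 12, x[27] = 27, x[28] = 9, x[29] = 46, x[30] = 24, x[31] = 35, x[32] = 40, x[33] = 6, x[34] = 37, x[35] = 25, x[36] = 3, x[37] = 14, x[38] = 19, x[39] = 34, x[40] = 16, x[41] = 4, x[42] = 31, x[43] = 42, x[44] = 47.
Since (x[43], x[44]) = (x[1], x[2]) = (42, 47) (two consecutive terms determine the rest), the sequence is periodic with period 42.

42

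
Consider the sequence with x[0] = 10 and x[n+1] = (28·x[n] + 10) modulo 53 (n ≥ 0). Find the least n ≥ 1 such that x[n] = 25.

1

We have x[0] = 10; x[1] = 25; x[2] = 21; x[3] = 15; x[4] = 6; x[5] = 19; x[6] = 12; x[7] = 28; x[8] = 52; x[9] = 35; x[10] = 36; x[11] = 11; x[12] = 0; x[13] = 10.
Since x[13] = x[0] = 10, the sequence is periodic with period 13.
The value 25 first appears (with n ≥ 1) at x[1].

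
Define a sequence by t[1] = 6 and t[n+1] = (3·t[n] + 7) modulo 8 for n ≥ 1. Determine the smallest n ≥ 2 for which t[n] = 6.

Listing terms: t[1] = 6; t[2] = 1; t[3] = 2; t[4] = 5; t[5] = 6.
Since t[5] = t[1] = 6, the sequence is periodic with period 4.
The value 6 next appears (with n ≥ 2) at t[5].

5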